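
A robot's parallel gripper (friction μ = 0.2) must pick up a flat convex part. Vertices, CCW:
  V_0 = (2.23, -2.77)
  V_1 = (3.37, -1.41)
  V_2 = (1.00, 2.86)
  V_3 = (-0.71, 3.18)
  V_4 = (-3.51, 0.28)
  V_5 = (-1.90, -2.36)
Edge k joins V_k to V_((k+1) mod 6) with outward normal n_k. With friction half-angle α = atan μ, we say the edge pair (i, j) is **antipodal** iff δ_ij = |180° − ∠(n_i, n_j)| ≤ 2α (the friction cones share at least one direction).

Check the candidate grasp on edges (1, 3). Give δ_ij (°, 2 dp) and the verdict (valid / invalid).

α = atan 0.2 = 11.31°;  2α = 22.62°
edge 1: e_1 = (-2.37, +4.27);  n_1 = (+0.8744, +0.4853)
edge 3: e_3 = (-2.80, -2.90);  n_3 = (-0.7194, +0.6946)
∠(n_1, n_3) = 106.97°
δ = |180° − 106.97°| = 73.03°
73.03° > 2α = 22.62°  →  invalid

δ = 73.03°, invalid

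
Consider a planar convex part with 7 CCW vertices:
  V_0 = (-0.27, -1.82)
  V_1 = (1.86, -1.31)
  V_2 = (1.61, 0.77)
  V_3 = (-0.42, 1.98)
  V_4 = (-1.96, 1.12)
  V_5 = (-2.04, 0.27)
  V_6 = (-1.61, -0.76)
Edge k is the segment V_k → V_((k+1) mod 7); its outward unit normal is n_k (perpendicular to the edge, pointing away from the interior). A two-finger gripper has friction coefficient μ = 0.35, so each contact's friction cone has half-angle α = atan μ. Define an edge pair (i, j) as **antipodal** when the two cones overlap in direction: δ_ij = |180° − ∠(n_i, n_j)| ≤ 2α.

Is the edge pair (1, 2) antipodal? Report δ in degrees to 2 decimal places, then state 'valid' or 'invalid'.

δ = 127.65°, invalid

α = atan 0.35 = 19.29°;  2α = 38.58°
edge 1: e_1 = (-0.25, +2.08);  n_1 = (+0.9929, +0.1193)
edge 2: e_2 = (-2.03, +1.21);  n_2 = (+0.5120, +0.8590)
∠(n_1, n_2) = 52.35°
δ = |180° − 52.35°| = 127.65°
127.65° > 2α = 38.58°  →  invalid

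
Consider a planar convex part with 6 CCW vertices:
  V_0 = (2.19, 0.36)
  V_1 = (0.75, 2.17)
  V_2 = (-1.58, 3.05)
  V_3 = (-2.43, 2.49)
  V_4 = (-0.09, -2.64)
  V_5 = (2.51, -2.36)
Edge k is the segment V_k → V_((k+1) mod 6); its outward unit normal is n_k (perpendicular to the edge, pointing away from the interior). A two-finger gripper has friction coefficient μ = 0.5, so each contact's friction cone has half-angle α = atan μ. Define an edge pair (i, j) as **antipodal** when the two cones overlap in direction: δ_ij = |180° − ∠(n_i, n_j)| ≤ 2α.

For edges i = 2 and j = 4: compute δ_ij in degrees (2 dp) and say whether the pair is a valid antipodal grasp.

α = atan 0.5 = 26.57°;  2α = 53.13°
edge 2: e_2 = (-0.85, -0.56);  n_2 = (-0.5502, +0.8351)
edge 4: e_4 = (+2.60, +0.28);  n_4 = (+0.1071, -0.9943)
∠(n_2, n_4) = 152.77°
δ = |180° − 152.77°| = 27.23°
27.23° ≤ 2α = 53.13°  →  valid

δ = 27.23°, valid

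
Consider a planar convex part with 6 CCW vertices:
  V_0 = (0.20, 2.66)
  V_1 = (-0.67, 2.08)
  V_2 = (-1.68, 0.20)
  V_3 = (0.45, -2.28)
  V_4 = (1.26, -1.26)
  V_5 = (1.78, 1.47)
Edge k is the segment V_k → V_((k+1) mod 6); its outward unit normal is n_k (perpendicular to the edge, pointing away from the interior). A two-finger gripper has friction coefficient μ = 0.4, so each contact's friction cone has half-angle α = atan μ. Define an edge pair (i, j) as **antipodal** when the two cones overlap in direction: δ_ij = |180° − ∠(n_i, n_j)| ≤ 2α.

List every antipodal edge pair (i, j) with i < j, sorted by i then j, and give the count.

count = 4; pairs: (0,3), (1,3), (1,4), (2,5)

α = atan 0.4 = 21.80°;  2α = 43.60°
n_0 = (-0.5547, +0.8321)
n_1 = (-0.8809, +0.4733)
n_2 = (-0.7586, -0.6515)
n_3 = (+0.7831, -0.6219)
n_4 = (+0.9823, -0.1871)
n_5 = (+0.6016, +0.7988)
  (0,1): δ = 151.94°  ·
  (0,2): δ = 83.03°  ·
  (0,3): δ = 17.86°  ✓
  (0,4): δ = 45.53°  ·
  (0,5): δ = 109.32°  ·
  (1,2): δ = 111.10°  ·
  (1,3): δ = 10.21°  ✓
  (1,4): δ = 17.46°  ✓
  (1,5): δ = 81.26°  ·
  (2,3): δ = 79.11°  ·
  (2,4): δ = 51.44°  ·
  (2,5): δ = 12.36°  ✓
  (3,4): δ = 152.33°  ·
  (3,5): δ = 88.53°  ·
  (4,5): δ = 116.20°  ·
antipodal pairs: 4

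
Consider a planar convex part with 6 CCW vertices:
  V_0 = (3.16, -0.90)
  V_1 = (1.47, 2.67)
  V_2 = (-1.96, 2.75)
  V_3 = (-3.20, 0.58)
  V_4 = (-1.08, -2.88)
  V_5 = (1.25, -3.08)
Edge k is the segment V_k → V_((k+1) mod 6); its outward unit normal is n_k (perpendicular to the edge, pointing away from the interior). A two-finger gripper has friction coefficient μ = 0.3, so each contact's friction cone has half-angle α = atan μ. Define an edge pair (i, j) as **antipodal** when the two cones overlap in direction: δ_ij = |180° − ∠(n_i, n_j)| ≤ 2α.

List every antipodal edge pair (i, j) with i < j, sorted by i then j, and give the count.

α = atan 0.3 = 16.70°;  2α = 33.40°
n_0 = (+0.9038, +0.4279)
n_1 = (+0.0233, +0.9997)
n_2 = (-0.8682, +0.4961)
n_3 = (-0.8527, -0.5224)
n_4 = (-0.0855, -0.9963)
n_5 = (+0.7521, -0.6590)
  (0,1): δ = 116.67°  ·
  (0,2): δ = 55.08°  ·
  (0,3): δ = 6.16°  ✓
  (0,4): δ = 59.76°  ·
  (0,5): δ = 113.44°  ·
  (1,2): δ = 118.41°  ·
  (1,3): δ = 57.17°  ·
  (1,4): δ = 3.57°  ✓
  (1,5): δ = 50.11°  ·
  (2,3): δ = 118.76°  ·
  (2,4): δ = 65.16°  ·
  (2,5): δ = 11.48°  ✓
  (3,4): δ = 126.40°  ·
  (3,5): δ = 72.72°  ·
  (4,5): δ = 126.32°  ·
antipodal pairs: 3

count = 3; pairs: (0,3), (1,4), (2,5)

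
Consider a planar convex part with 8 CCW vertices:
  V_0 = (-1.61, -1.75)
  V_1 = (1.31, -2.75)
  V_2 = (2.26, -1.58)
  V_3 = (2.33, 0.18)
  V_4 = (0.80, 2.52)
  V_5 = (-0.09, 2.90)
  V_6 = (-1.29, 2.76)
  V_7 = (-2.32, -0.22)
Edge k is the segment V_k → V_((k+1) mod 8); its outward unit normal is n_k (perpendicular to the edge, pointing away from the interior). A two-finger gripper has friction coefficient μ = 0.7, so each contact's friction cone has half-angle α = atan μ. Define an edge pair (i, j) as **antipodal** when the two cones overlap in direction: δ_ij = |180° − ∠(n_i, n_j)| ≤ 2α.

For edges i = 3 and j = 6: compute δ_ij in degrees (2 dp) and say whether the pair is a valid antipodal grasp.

δ = 52.25°, valid

α = atan 0.7 = 34.99°;  2α = 69.98°
edge 3: e_3 = (-1.53, +2.34);  n_3 = (+0.8370, +0.5472)
edge 6: e_6 = (-1.03, -2.98);  n_6 = (-0.9451, +0.3267)
∠(n_3, n_6) = 127.75°
δ = |180° − 127.75°| = 52.25°
52.25° ≤ 2α = 69.98°  →  valid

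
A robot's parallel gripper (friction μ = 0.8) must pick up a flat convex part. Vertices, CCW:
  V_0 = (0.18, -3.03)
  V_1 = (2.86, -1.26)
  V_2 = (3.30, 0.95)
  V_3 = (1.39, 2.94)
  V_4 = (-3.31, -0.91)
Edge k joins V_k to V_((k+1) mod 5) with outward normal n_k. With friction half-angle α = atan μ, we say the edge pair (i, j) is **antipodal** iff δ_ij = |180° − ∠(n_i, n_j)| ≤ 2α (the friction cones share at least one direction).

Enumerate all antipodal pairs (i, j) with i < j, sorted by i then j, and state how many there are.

α = atan 0.8 = 38.66°;  2α = 77.32°
n_0 = (+0.5511, -0.8344)
n_1 = (+0.9808, -0.1953)
n_2 = (+0.7215, +0.6925)
n_3 = (-0.6337, +0.7736)
n_4 = (-0.5192, -0.8547)
  (0,1): δ = 134.70°  ·
  (0,2): δ = 79.62°  ·
  (0,3): δ = 5.88°  ✓
  (0,4): δ = 115.28°  ·
  (1,2): δ = 124.92°  ·
  (1,3): δ = 39.42°  ✓
  (1,4): δ = 69.98°  ✓
  (2,3): δ = 94.50°  ·
  (2,4): δ = 14.90°  ✓
  (3,4): δ = 70.60°  ✓
antipodal pairs: 5

count = 5; pairs: (0,3), (1,3), (1,4), (2,4), (3,4)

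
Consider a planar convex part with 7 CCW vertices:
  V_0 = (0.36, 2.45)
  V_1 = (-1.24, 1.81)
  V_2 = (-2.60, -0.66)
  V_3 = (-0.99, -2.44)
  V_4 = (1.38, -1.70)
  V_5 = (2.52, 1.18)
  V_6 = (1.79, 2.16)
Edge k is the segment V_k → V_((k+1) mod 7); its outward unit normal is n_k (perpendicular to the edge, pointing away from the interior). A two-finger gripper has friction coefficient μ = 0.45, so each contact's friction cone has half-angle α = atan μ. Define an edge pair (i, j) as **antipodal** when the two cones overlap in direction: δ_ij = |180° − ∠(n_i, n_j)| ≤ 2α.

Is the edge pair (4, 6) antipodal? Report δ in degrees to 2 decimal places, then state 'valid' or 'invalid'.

δ = 79.87°, invalid

α = atan 0.45 = 24.23°;  2α = 48.46°
edge 4: e_4 = (+1.14, +2.88);  n_4 = (+0.9298, -0.3680)
edge 6: e_6 = (-1.43, +0.29);  n_6 = (+0.1988, +0.9800)
∠(n_4, n_6) = 100.13°
δ = |180° − 100.13°| = 79.87°
79.87° > 2α = 48.46°  →  invalid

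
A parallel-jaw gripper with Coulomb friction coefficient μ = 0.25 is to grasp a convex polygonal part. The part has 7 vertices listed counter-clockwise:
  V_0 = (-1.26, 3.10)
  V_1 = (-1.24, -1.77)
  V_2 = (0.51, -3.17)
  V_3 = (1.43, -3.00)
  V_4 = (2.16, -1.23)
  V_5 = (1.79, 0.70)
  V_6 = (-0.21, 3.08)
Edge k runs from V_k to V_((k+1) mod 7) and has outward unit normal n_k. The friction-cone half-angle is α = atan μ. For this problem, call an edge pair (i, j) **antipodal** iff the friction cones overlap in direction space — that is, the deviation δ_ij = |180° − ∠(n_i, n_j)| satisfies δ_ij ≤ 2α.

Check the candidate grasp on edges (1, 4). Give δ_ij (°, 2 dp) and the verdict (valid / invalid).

α = atan 0.25 = 14.04°;  2α = 28.07°
edge 1: e_1 = (+1.75, -1.40);  n_1 = (-0.6247, -0.7809)
edge 4: e_4 = (-0.37, +1.93);  n_4 = (+0.9821, +0.1883)
∠(n_1, n_4) = 139.51°
δ = |180° − 139.51°| = 40.49°
40.49° > 2α = 28.07°  →  invalid

δ = 40.49°, invalid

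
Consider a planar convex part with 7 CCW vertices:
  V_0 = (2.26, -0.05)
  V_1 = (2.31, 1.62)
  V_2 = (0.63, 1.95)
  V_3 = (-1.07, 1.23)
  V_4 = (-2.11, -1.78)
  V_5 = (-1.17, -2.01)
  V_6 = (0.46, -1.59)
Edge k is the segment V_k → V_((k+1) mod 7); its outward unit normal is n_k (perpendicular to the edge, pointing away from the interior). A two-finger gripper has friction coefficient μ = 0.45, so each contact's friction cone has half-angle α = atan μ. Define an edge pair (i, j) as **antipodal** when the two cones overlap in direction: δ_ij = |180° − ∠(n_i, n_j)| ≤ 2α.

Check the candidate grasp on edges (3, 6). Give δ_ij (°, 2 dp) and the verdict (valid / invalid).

α = atan 0.45 = 24.23°;  2α = 48.46°
edge 3: e_3 = (-1.04, -3.01);  n_3 = (-0.9452, +0.3266)
edge 6: e_6 = (+1.80, +1.54);  n_6 = (+0.6501, -0.7599)
∠(n_3, n_6) = 149.61°
δ = |180° − 149.61°| = 30.39°
30.39° ≤ 2α = 48.46°  →  valid

δ = 30.39°, valid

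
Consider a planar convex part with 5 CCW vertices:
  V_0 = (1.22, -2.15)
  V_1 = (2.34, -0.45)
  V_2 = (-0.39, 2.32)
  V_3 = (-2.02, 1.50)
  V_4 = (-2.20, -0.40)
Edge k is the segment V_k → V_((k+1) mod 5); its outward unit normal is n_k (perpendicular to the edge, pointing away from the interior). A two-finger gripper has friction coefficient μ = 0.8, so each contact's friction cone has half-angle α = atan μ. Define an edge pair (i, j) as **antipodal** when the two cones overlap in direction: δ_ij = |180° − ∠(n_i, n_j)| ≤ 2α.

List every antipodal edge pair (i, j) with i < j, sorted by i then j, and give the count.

count = 5; pairs: (0,2), (0,3), (1,3), (1,4), (2,4)

α = atan 0.8 = 38.66°;  2α = 77.32°
n_0 = (+0.8351, -0.5502)
n_1 = (+0.7122, +0.7019)
n_2 = (-0.4494, +0.8933)
n_3 = (-0.9955, +0.0943)
n_4 = (-0.4555, -0.8902)
  (0,1): δ = 102.04°  ·
  (0,2): δ = 29.92°  ✓
  (0,3): δ = 27.97°  ✓
  (0,4): δ = 96.28°  ·
  (1,2): δ = 107.88°  ·
  (1,3): δ = 50.00°  ✓
  (1,4): δ = 18.32°  ✓
  (2,3): δ = 122.12°  ·
  (2,4): δ = 53.80°  ✓
  (3,4): δ = 111.69°  ·
antipodal pairs: 5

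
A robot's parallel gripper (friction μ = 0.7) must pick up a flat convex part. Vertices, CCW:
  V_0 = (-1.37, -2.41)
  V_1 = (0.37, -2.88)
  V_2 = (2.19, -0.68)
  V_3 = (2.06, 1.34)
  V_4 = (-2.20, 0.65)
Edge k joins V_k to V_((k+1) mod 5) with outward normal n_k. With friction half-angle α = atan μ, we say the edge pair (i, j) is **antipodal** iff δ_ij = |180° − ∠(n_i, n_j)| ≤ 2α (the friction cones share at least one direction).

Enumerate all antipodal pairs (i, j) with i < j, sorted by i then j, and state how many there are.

count = 4; pairs: (0,3), (1,3), (1,4), (2,4)

α = atan 0.7 = 34.99°;  2α = 69.98°
n_0 = (-0.2608, -0.9654)
n_1 = (+0.7705, -0.6374)
n_2 = (+0.9979, +0.0642)
n_3 = (-0.1599, +0.9871)
n_4 = (-0.9651, -0.2618)
  (0,1): δ = 114.48°  ·
  (0,2): δ = 71.20°  ·
  (0,3): δ = 24.32°  ✓
  (0,4): δ = 120.29°  ·
  (1,2): δ = 136.72°  ·
  (1,3): δ = 41.20°  ✓
  (1,4): δ = 54.78°  ✓
  (2,3): δ = 84.48°  ·
  (2,4): δ = 11.49°  ✓
  (3,4): δ = 84.02°  ·
antipodal pairs: 4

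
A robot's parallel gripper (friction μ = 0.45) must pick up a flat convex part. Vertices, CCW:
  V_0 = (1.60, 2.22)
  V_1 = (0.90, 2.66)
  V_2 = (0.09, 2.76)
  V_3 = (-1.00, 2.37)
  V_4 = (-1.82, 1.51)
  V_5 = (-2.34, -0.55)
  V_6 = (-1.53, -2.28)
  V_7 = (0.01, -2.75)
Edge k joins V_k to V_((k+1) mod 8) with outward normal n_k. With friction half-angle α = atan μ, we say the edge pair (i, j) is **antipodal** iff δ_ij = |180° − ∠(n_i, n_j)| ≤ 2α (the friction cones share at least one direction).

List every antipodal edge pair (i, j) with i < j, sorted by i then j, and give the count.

count = 7; pairs: (0,5), (0,6), (1,6), (2,6), (3,7), (4,7), (5,7)

α = atan 0.45 = 24.23°;  2α = 48.46°
n_0 = (+0.5322, +0.8466)
n_1 = (+0.1225, +0.9925)
n_2 = (-0.3369, +0.9415)
n_3 = (-0.7237, +0.6901)
n_4 = (-0.9696, +0.2447)
n_5 = (-0.9056, -0.4240)
n_6 = (-0.2919, -0.9564)
n_7 = (+0.9524, -0.3047)
  (0,1): δ = 154.89°  ·
  (0,2): δ = 128.16°  ·
  (0,3): δ = 101.48°  ·
  (0,4): δ = 72.01°  ·
  (0,5): δ = 32.76°  ✓
  (0,6): δ = 15.18°  ✓
  (0,7): δ = 104.41°  ·
  (1,2): δ = 153.27°  ·
  (1,3): δ = 126.60°  ·
  (1,4): δ = 97.13°  ·
  (1,5): δ = 57.87°  ·
  (1,6): δ = 9.93°  ✓
  (1,7): δ = 79.30°  ·
  (2,3): δ = 153.32°  ·
  (2,4): δ = 123.85°  ·
  (2,5): δ = 84.60°  ·
  (2,6): δ = 36.66°  ✓
  (2,7): δ = 52.57°  ·
  (3,4): δ = 150.53°  ·
  (3,5): δ = 111.27°  ·
  (3,6): δ = 63.34°  ·
  (3,7): δ = 25.90°  ✓
  (4,5): δ = 140.74°  ·
  (4,6): δ = 92.80°  ·
  (4,7): δ = 3.57°  ✓
  (5,6): δ = 132.06°  ·
  (5,7): δ = 42.83°  ✓
  (6,7): δ = 90.77°  ·
antipodal pairs: 7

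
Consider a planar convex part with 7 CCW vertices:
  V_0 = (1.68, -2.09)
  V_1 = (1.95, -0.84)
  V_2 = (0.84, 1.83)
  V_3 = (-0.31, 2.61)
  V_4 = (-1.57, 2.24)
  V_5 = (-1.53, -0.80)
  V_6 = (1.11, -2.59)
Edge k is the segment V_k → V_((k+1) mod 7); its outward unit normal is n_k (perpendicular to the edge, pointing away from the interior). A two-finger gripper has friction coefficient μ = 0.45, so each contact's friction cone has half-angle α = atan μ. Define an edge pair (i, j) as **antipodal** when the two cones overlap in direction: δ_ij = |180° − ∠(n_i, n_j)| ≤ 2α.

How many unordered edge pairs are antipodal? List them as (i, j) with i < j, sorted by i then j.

α = atan 0.45 = 24.23°;  2α = 48.46°
n_0 = (+0.9775, -0.2111)
n_1 = (+0.9234, +0.3839)
n_2 = (+0.5613, +0.8276)
n_3 = (-0.2818, +0.9595)
n_4 = (-0.9999, -0.0132)
n_5 = (-0.5612, -0.8277)
n_6 = (+0.6594, -0.7518)
  (0,1): δ = 145.24°  ·
  (0,2): δ = 111.96°  ·
  (0,3): δ = 61.45°  ·
  (0,4): δ = 12.94°  ✓
  (0,5): δ = 68.05°  ·
  (0,6): δ = 143.45°  ·
  (1,2): δ = 146.72°  ·
  (1,3): δ = 96.21°  ·
  (1,4): δ = 21.82°  ✓
  (1,5): δ = 33.29°  ✓
  (1,6): δ = 108.68°  ·
  (2,3): δ = 129.49°  ·
  (2,4): δ = 55.10°  ·
  (2,5): δ = 0.01°  ✓
  (2,6): δ = 75.40°  ·
  (3,4): δ = 105.61°  ·
  (3,5): δ = 50.50°  ·
  (3,6): δ = 24.89°  ✓
  (4,5): δ = 124.89°  ·
  (4,6): δ = 49.50°  ·
  (5,6): δ = 104.60°  ·
antipodal pairs: 5

count = 5; pairs: (0,4), (1,4), (1,5), (2,5), (3,6)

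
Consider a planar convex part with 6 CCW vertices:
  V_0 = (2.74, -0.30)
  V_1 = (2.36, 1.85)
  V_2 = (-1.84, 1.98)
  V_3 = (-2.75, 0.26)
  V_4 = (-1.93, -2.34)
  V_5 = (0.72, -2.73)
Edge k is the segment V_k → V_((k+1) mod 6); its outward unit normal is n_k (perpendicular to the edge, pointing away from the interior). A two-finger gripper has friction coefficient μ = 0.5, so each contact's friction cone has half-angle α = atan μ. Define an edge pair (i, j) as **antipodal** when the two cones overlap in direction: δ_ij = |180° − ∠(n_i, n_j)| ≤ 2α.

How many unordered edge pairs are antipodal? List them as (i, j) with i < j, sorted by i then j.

count = 5; pairs: (0,2), (0,3), (1,4), (1,5), (2,5)

α = atan 0.5 = 26.57°;  2α = 53.13°
n_0 = (+0.9847, +0.1740)
n_1 = (+0.0309, +0.9995)
n_2 = (-0.8839, +0.4677)
n_3 = (-0.9537, -0.3008)
n_4 = (-0.1456, -0.9893)
n_5 = (+0.7690, -0.6393)
  (0,1): δ = 101.80°  ·
  (0,2): δ = 37.91°  ✓
  (0,3): δ = 7.48°  ✓
  (0,4): δ = 71.60°  ·
  (0,5): δ = 130.24°  ·
  (1,2): δ = 116.11°  ·
  (1,3): δ = 70.72°  ·
  (1,4): δ = 6.60°  ✓
  (1,5): δ = 52.04°  ✓
  (2,3): δ = 134.61°  ·
  (2,4): δ = 70.49°  ·
  (2,5): δ = 11.85°  ✓
  (3,4): δ = 115.88°  ·
  (3,5): δ = 57.24°  ·
  (4,5): δ = 121.36°  ·
antipodal pairs: 5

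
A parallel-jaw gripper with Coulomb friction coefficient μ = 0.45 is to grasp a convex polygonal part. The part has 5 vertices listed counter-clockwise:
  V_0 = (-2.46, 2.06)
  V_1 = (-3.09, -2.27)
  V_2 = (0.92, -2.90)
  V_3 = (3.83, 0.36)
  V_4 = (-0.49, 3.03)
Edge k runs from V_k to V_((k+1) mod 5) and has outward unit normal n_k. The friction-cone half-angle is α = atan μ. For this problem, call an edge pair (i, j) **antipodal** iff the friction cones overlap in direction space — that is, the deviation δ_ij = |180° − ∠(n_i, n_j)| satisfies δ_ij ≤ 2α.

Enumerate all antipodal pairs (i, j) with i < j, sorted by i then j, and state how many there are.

count = 4; pairs: (0,2), (1,3), (1,4), (2,4)

α = atan 0.45 = 24.23°;  2α = 48.46°
n_0 = (-0.9896, +0.1440)
n_1 = (-0.1552, -0.9879)
n_2 = (+0.7460, -0.6659)
n_3 = (+0.5257, +0.8506)
n_4 = (-0.4417, +0.8971)
  (0,1): δ = 90.65°  ·
  (0,2): δ = 33.48°  ✓
  (0,3): δ = 66.56°  ·
  (0,4): δ = 124.49°  ·
  (1,2): δ = 122.82°  ·
  (1,3): δ = 22.79°  ✓
  (1,4): δ = 35.14°  ✓
  (2,3): δ = 79.97°  ·
  (2,4): δ = 22.03°  ✓
  (3,4): δ = 122.07°  ·
antipodal pairs: 4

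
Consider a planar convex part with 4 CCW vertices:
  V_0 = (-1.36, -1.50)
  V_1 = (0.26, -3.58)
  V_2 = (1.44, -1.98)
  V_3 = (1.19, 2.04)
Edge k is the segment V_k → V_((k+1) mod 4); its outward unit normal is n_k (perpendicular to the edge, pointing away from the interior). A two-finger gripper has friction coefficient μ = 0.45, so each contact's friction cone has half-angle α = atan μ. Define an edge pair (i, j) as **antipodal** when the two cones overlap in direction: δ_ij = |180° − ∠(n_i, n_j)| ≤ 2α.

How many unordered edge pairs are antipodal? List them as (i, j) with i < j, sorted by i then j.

α = atan 0.45 = 24.23°;  2α = 48.46°
n_0 = (-0.7889, -0.6145)
n_1 = (+0.8048, -0.5935)
n_2 = (+0.9981, +0.0621)
n_3 = (-0.8114, +0.5845)
  (0,1): δ = 74.32°  ·
  (0,2): δ = 34.35°  ✓
  (0,3): δ = 106.32°  ·
  (1,2): δ = 140.03°  ·
  (1,3): δ = 0.64°  ✓
  (2,3): δ = 39.33°  ✓
antipodal pairs: 3

count = 3; pairs: (0,2), (1,3), (2,3)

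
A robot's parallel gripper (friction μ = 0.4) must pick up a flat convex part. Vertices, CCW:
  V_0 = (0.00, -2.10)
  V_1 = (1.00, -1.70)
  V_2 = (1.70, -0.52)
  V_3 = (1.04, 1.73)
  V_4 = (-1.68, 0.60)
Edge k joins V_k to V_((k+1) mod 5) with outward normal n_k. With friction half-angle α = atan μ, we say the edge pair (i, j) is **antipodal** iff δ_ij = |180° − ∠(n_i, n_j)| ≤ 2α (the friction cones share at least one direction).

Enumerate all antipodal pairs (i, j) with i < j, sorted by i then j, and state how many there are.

α = atan 0.4 = 21.80°;  2α = 43.60°
n_0 = (+0.3714, -0.9285)
n_1 = (+0.8601, -0.5102)
n_2 = (+0.9596, +0.2815)
n_3 = (-0.3837, +0.9235)
n_4 = (-0.8491, -0.5283)
  (0,1): δ = 142.48°  ·
  (0,2): δ = 95.45°  ·
  (0,3): δ = 0.76°  ✓
  (0,4): δ = 100.09°  ·
  (1,2): δ = 132.97°  ·
  (1,3): δ = 36.76°  ✓
  (1,4): δ = 62.57°  ·
  (2,3): δ = 83.79°  ·
  (2,4): δ = 15.54°  ✓
  (3,4): δ = 80.67°  ·
antipodal pairs: 3

count = 3; pairs: (0,3), (1,3), (2,4)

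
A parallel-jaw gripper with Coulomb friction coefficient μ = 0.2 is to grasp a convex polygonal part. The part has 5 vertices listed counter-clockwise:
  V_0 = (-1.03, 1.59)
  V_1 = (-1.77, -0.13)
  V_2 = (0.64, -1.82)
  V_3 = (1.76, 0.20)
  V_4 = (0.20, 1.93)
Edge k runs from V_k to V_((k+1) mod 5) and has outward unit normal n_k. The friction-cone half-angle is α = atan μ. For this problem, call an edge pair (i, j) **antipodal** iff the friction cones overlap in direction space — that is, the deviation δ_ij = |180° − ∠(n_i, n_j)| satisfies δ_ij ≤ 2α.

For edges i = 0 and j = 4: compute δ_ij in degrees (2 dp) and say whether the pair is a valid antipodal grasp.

δ = 128.73°, invalid

α = atan 0.2 = 11.31°;  2α = 22.62°
edge 0: e_0 = (-0.74, -1.72);  n_0 = (-0.9186, +0.3952)
edge 4: e_4 = (-1.23, -0.34);  n_4 = (-0.2664, +0.9639)
∠(n_0, n_4) = 51.27°
δ = |180° − 51.27°| = 128.73°
128.73° > 2α = 22.62°  →  invalid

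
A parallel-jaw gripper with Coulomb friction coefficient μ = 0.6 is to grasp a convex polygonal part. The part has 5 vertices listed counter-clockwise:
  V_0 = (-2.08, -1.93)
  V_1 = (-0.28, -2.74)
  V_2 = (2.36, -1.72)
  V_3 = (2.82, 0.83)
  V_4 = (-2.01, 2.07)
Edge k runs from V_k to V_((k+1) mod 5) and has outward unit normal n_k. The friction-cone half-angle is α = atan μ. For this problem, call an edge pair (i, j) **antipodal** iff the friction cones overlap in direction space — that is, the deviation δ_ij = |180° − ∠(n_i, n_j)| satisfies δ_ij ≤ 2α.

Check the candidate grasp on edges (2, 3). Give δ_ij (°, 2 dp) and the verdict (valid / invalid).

δ = 94.17°, invalid

α = atan 0.6 = 30.96°;  2α = 61.93°
edge 2: e_2 = (+0.46, +2.55);  n_2 = (+0.9841, -0.1775)
edge 3: e_3 = (-4.83, +1.24);  n_3 = (+0.2487, +0.9686)
∠(n_2, n_3) = 85.83°
δ = |180° − 85.83°| = 94.17°
94.17° > 2α = 61.93°  →  invalid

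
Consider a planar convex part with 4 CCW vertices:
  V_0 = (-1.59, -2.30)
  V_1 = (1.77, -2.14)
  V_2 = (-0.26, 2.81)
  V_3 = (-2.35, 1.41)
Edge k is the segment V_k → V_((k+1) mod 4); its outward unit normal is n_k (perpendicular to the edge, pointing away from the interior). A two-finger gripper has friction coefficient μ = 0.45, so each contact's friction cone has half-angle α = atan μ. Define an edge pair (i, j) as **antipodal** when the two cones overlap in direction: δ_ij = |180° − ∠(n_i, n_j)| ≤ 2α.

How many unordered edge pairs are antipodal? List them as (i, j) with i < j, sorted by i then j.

α = atan 0.45 = 24.23°;  2α = 48.46°
n_0 = (+0.0476, -0.9989)
n_1 = (+0.9252, +0.3794)
n_2 = (-0.5565, +0.8308)
n_3 = (-0.9797, -0.2007)
  (0,1): δ = 70.43°  ·
  (0,2): δ = 31.09°  ✓
  (0,3): δ = 98.85°  ·
  (1,2): δ = 78.48°  ·
  (1,3): δ = 10.72°  ✓
  (2,3): δ = 112.24°  ·
antipodal pairs: 2

count = 2; pairs: (0,2), (1,3)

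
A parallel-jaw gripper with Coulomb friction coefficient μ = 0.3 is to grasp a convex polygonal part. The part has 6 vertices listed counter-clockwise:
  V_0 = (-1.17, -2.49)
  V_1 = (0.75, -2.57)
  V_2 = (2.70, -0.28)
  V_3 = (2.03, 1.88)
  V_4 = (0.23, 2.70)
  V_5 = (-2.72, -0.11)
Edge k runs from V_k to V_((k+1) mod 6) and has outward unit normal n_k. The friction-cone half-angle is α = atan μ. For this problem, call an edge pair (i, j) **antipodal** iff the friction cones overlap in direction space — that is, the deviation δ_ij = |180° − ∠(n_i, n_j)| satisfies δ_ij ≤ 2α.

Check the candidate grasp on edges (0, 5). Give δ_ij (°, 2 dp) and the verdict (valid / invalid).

α = atan 0.3 = 16.70°;  2α = 33.40°
edge 0: e_0 = (+1.92, -0.08);  n_0 = (-0.0416, -0.9991)
edge 5: e_5 = (+1.55, -2.38);  n_5 = (-0.8380, -0.5457)
∠(n_0, n_5) = 54.54°
δ = |180° − 54.54°| = 125.46°
125.46° > 2α = 33.40°  →  invalid

δ = 125.46°, invalid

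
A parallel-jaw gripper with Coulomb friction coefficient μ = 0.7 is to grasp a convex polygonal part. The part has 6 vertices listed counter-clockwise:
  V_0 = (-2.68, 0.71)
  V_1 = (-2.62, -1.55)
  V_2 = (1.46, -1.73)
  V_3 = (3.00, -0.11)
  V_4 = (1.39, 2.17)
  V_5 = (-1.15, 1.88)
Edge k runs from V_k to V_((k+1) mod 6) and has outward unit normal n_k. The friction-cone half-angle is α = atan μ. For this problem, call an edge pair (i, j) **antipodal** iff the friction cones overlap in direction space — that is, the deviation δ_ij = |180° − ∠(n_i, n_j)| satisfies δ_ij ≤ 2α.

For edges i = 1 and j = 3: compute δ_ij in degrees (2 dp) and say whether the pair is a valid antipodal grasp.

α = atan 0.7 = 34.99°;  2α = 69.98°
edge 1: e_1 = (+4.08, -0.18);  n_1 = (-0.0441, -0.9990)
edge 3: e_3 = (-1.61, +2.28);  n_3 = (+0.8169, +0.5768)
∠(n_1, n_3) = 127.75°
δ = |180° − 127.75°| = 52.25°
52.25° ≤ 2α = 69.98°  →  valid

δ = 52.25°, valid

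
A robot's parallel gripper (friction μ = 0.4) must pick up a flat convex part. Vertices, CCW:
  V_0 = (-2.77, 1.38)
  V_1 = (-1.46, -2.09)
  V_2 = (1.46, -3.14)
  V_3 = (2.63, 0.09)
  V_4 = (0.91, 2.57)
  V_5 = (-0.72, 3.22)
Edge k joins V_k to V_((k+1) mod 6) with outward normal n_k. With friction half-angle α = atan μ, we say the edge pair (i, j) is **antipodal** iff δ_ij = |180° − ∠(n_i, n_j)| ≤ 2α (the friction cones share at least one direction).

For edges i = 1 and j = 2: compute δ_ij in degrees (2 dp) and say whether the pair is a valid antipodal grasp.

α = atan 0.4 = 21.80°;  2α = 43.60°
edge 1: e_1 = (+2.92, -1.05);  n_1 = (-0.3384, -0.9410)
edge 2: e_2 = (+1.17, +3.23);  n_2 = (+0.9402, -0.3406)
∠(n_1, n_2) = 89.87°
δ = |180° − 89.87°| = 90.13°
90.13° > 2α = 43.60°  →  invalid

δ = 90.13°, invalid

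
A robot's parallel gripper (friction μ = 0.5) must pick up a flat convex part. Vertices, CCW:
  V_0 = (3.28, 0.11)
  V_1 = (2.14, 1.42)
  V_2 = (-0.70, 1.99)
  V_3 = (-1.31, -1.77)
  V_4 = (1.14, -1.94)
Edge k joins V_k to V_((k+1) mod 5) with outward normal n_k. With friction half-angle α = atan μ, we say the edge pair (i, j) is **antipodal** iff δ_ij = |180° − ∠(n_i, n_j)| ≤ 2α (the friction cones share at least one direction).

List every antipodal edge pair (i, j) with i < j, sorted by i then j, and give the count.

α = atan 0.5 = 26.57°;  2α = 53.13°
n_0 = (+0.7544, +0.6565)
n_1 = (+0.1968, +0.9804)
n_2 = (-0.9871, +0.1601)
n_3 = (-0.0692, -0.9976)
n_4 = (+0.6918, -0.7221)
  (0,1): δ = 142.38°  ·
  (0,2): δ = 50.25°  ✓
  (0,3): δ = 45.00°  ✓
  (0,4): δ = 92.74°  ·
  (1,2): δ = 87.87°  ·
  (1,3): δ = 7.38°  ✓
  (1,4): δ = 55.12°  ·
  (2,3): δ = 84.75°  ·
  (2,4): δ = 37.02°  ✓
  (3,4): δ = 132.26°  ·
antipodal pairs: 4

count = 4; pairs: (0,2), (0,3), (1,3), (2,4)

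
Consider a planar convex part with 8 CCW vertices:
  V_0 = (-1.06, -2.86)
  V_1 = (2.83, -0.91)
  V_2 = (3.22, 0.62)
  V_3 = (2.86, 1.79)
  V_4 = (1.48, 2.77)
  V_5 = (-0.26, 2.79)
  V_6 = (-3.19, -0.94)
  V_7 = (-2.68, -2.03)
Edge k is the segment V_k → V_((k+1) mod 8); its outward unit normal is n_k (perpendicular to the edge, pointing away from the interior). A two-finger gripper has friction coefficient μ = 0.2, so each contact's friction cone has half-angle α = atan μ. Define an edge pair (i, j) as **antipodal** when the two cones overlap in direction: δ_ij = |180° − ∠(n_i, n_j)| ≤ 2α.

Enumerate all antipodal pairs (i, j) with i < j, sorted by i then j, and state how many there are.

count = 2; pairs: (2,6), (3,7)

α = atan 0.2 = 11.31°;  2α = 22.62°
n_0 = (+0.4481, -0.8940)
n_1 = (+0.9690, -0.2470)
n_2 = (+0.9558, +0.2941)
n_3 = (+0.5790, +0.8153)
n_4 = (+0.0115, +0.9999)
n_5 = (-0.7864, +0.6177)
n_6 = (-0.9058, -0.4238)
n_7 = (-0.4560, -0.8900)
  (0,1): δ = 130.92°  ·
  (0,2): δ = 99.52°  ·
  (0,3): δ = 62.00°  ·
  (0,4): δ = 27.28°  ·
  (0,5): δ = 25.23°  ·
  (0,6): δ = 88.45°  ·
  (0,7): δ = 126.25°  ·
  (1,2): δ = 148.60°  ·
  (1,3): δ = 111.08°  ·
  (1,4): δ = 76.36°  ·
  (1,5): δ = 23.85°  ·
  (1,6): δ = 39.37°  ·
  (1,7): δ = 77.17°  ·
  (2,3): δ = 142.48°  ·
  (2,4): δ = 107.76°  ·
  (2,5): δ = 55.25°  ·
  (2,6): δ = 7.97°  ✓
  (2,7): δ = 45.77°  ·
  (3,4): δ = 145.28°  ·
  (3,5): δ = 92.77°  ·
  (3,6): δ = 29.55°  ·
  (3,7): δ = 8.25°  ✓
  (4,5): δ = 127.49°  ·
  (4,6): δ = 64.27°  ·
  (4,7): δ = 26.47°  ·
  (5,6): δ = 116.78°  ·
  (5,7): δ = 78.98°  ·
  (6,7): δ = 142.20°  ·
antipodal pairs: 2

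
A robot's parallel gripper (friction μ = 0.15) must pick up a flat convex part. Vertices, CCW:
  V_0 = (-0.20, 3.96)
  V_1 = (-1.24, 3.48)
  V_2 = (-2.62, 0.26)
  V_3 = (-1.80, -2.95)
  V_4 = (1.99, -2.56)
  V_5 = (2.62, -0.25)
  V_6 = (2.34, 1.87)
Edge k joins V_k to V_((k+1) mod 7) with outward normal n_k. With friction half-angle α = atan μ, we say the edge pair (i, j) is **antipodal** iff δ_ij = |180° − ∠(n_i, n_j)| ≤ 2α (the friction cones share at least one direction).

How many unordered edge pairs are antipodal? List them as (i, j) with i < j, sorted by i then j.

α = atan 0.15 = 8.53°;  2α = 17.06°
n_0 = (-0.4191, +0.9080)
n_1 = (-0.9191, +0.3939)
n_2 = (-0.9689, -0.2475)
n_3 = (+0.1024, -0.9947)
n_4 = (+0.9648, -0.2631)
n_5 = (+0.9914, +0.1309)
n_6 = (+0.6354, +0.7722)
  (0,1): δ = 137.97°  ·
  (0,2): δ = 100.45°  ·
  (0,3): δ = 18.90°  ·
  (0,4): δ = 49.97°  ·
  (0,5): δ = 72.75°  ·
  (0,6): δ = 115.78°  ·
  (1,2): δ = 142.47°  ·
  (1,3): δ = 60.93°  ·
  (1,4): δ = 7.94°  ✓
  (1,5): δ = 30.72°  ·
  (1,6): δ = 73.75°  ·
  (2,3): δ = 98.45°  ·
  (2,4): δ = 29.58°  ·
  (2,5): δ = 6.81°  ✓
  (2,6): δ = 36.22°  ·
  (3,4): δ = 111.13°  ·
  (3,5): δ = 88.35°  ·
  (3,6): δ = 45.32°  ·
  (4,5): δ = 157.22°  ·
  (4,6): δ = 114.19°  ·
  (5,6): δ = 136.97°  ·
antipodal pairs: 2

count = 2; pairs: (1,4), (2,5)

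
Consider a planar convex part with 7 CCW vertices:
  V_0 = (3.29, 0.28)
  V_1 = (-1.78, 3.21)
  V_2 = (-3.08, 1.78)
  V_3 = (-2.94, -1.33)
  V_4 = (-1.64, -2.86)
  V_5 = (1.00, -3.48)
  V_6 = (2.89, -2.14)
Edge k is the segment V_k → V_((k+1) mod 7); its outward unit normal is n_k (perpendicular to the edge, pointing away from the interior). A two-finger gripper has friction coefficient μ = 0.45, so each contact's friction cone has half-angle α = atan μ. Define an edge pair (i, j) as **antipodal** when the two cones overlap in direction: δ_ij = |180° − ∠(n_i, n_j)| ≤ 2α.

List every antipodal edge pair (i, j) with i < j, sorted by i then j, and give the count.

count = 5; pairs: (0,3), (0,4), (1,5), (1,6), (2,6)

α = atan 0.45 = 24.23°;  2α = 48.46°
n_0 = (+0.5004, +0.8658)
n_1 = (-0.7399, +0.6727)
n_2 = (-0.9990, -0.0450)
n_3 = (-0.7621, -0.6475)
n_4 = (-0.2286, -0.9735)
n_5 = (+0.5784, -0.8158)
n_6 = (+0.9866, -0.1631)
  (0,1): δ = 102.25°  ·
  (0,2): δ = 57.40°  ·
  (0,3): δ = 19.62°  ✓
  (0,4): δ = 16.81°  ✓
  (0,5): δ = 65.36°  ·
  (0,6): δ = 110.64°  ·
  (1,2): δ = 135.15°  ·
  (1,3): δ = 97.37°  ·
  (1,4): δ = 60.94°  ·
  (1,5): δ = 12.39°  ✓
  (1,6): δ = 32.89°  ✓
  (2,3): δ = 142.22°  ·
  (2,4): δ = 105.79°  ·
  (2,5): δ = 57.24°  ·
  (2,6): δ = 11.96°  ✓
  (3,4): δ = 143.57°  ·
  (3,5): δ = 95.02°  ·
  (3,6): δ = 49.74°  ·
  (4,5): δ = 131.45°  ·
  (4,6): δ = 86.17°  ·
  (5,6): δ = 134.72°  ·
antipodal pairs: 5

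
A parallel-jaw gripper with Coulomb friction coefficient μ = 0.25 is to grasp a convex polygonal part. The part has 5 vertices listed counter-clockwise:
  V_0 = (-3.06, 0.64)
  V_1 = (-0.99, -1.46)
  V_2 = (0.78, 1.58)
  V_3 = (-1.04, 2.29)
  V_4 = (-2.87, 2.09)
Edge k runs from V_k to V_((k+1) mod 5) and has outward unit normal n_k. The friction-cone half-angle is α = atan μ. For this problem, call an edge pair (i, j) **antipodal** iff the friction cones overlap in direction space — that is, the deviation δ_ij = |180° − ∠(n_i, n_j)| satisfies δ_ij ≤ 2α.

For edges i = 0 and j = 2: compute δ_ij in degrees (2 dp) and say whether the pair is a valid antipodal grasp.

δ = 24.10°, valid

α = atan 0.25 = 14.04°;  2α = 28.07°
edge 0: e_0 = (+2.07, -2.10);  n_0 = (-0.7122, -0.7020)
edge 2: e_2 = (-1.82, +0.71);  n_2 = (+0.3634, +0.9316)
∠(n_0, n_2) = 155.90°
δ = |180° − 155.90°| = 24.10°
24.10° ≤ 2α = 28.07°  →  valid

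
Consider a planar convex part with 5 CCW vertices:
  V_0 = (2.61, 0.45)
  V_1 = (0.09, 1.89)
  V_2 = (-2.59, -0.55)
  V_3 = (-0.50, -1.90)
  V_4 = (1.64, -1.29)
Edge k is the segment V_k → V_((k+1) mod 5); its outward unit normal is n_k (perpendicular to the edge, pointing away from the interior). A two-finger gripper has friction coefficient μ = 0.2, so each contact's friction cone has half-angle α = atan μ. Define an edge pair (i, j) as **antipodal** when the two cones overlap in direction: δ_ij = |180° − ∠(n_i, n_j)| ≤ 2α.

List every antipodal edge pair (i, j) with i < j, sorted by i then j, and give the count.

α = atan 0.2 = 11.31°;  2α = 22.62°
n_0 = (+0.4961, +0.8682)
n_1 = (-0.6732, +0.7394)
n_2 = (-0.5426, -0.8400)
n_3 = (+0.2741, -0.9617)
n_4 = (+0.8734, -0.4869)
  (0,1): δ = 107.94°  ·
  (0,2): δ = 3.11°  ✓
  (0,3): δ = 45.65°  ·
  (0,4): δ = 90.61°  ·
  (1,2): δ = 75.18°  ·
  (1,3): δ = 26.41°  ·
  (1,4): δ = 18.55°  ✓
  (2,3): δ = 131.23°  ·
  (2,4): δ = 86.28°  ·
  (3,4): δ = 135.05°  ·
antipodal pairs: 2

count = 2; pairs: (0,2), (1,4)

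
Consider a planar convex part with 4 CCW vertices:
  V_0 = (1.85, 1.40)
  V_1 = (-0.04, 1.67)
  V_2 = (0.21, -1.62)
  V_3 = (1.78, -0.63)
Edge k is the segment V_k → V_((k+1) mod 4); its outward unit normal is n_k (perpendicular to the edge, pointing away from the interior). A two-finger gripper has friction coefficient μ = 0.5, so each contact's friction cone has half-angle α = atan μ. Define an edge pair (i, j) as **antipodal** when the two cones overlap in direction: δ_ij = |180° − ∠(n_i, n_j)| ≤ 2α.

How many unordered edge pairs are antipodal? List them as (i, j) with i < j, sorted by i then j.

count = 2; pairs: (0,2), (1,3)

α = atan 0.5 = 26.57°;  2α = 53.13°
n_0 = (+0.1414, +0.9899)
n_1 = (-0.9971, -0.0758)
n_2 = (+0.5334, -0.8459)
n_3 = (+0.9994, -0.0345)
  (0,1): δ = 77.52°  ·
  (0,2): δ = 40.36°  ✓
  (0,3): δ = 96.16°  ·
  (1,2): δ = 62.11°  ·
  (1,3): δ = 6.32°  ✓
  (2,3): δ = 124.21°  ·
antipodal pairs: 2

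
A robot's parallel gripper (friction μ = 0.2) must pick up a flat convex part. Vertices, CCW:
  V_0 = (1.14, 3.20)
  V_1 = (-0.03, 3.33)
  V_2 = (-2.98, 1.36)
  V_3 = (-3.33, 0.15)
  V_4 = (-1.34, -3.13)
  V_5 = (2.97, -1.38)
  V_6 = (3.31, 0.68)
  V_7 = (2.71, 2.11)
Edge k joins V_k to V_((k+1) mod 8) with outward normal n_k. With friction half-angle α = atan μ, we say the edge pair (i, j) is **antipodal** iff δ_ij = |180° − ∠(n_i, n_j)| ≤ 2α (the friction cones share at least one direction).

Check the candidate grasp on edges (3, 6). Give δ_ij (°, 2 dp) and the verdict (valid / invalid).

δ = 8.48°, valid

α = atan 0.2 = 11.31°;  2α = 22.62°
edge 3: e_3 = (+1.99, -3.28);  n_3 = (-0.8550, -0.5187)
edge 6: e_6 = (-0.60, +1.43);  n_6 = (+0.9221, +0.3869)
∠(n_3, n_6) = 171.52°
δ = |180° − 171.52°| = 8.48°
8.48° ≤ 2α = 22.62°  →  valid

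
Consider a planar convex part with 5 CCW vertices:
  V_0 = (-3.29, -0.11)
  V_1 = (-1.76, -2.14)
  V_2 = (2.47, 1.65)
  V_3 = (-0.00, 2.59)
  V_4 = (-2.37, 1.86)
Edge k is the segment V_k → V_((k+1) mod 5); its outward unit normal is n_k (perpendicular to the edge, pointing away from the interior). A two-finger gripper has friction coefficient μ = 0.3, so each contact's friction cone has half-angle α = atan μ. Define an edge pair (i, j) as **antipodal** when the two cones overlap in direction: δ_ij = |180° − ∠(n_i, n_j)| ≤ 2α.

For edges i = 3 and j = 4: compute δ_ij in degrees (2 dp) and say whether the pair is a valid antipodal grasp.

α = atan 0.3 = 16.70°;  2α = 33.40°
edge 3: e_3 = (-2.37, -0.73);  n_3 = (-0.2944, +0.9557)
edge 4: e_4 = (-0.92, -1.97);  n_4 = (-0.9061, +0.4231)
∠(n_3, n_4) = 47.85°
δ = |180° − 47.85°| = 132.15°
132.15° > 2α = 33.40°  →  invalid

δ = 132.15°, invalid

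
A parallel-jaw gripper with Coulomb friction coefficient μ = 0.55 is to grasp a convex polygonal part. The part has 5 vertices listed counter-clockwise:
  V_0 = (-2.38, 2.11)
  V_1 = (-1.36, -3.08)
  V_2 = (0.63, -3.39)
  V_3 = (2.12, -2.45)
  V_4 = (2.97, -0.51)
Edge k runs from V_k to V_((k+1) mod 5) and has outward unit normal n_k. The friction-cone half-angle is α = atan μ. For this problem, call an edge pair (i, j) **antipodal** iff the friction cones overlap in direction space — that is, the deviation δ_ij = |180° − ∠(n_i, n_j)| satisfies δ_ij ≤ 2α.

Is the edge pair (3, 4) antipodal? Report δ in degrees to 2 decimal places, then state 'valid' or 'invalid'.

δ = 92.43°, invalid

α = atan 0.55 = 28.81°;  2α = 57.62°
edge 3: e_3 = (+0.85, +1.94);  n_3 = (+0.9159, -0.4013)
edge 4: e_4 = (-5.35, +2.62);  n_4 = (+0.4398, +0.8981)
∠(n_3, n_4) = 87.57°
δ = |180° − 87.57°| = 92.43°
92.43° > 2α = 57.62°  →  invalid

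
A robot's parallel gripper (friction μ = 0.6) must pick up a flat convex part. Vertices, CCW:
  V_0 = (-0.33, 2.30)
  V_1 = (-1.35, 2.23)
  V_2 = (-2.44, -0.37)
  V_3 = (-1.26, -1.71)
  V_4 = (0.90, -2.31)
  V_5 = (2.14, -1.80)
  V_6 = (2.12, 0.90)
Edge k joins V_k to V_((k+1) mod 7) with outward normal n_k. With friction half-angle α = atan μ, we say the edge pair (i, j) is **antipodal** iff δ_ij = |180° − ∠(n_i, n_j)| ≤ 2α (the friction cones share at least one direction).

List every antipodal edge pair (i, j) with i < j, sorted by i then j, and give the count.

α = atan 0.6 = 30.96°;  2α = 61.93°
n_0 = (-0.0685, +0.9977)
n_1 = (-0.9222, +0.3866)
n_2 = (-0.7505, -0.6609)
n_3 = (-0.2676, -0.9635)
n_4 = (+0.3804, -0.9248)
n_5 = (+1.0000, +0.0074)
n_6 = (+0.4961, +0.8682)
  (0,1): δ = 116.67°  ·
  (0,2): δ = 52.56°  ✓
  (0,3): δ = 19.45°  ✓
  (0,4): δ = 18.43°  ✓
  (0,5): δ = 86.50°  ·
  (0,6): δ = 146.33°  ·
  (1,2): δ = 115.89°  ·
  (1,3): δ = 82.78°  ·
  (1,4): δ = 44.90°  ✓
  (1,5): δ = 23.17°  ✓
  (1,6): δ = 83.00°  ·
  (2,3): δ = 146.89°  ·
  (2,4): δ = 109.01°  ·
  (2,5): δ = 40.94°  ✓
  (2,6): δ = 18.89°  ✓
  (3,4): δ = 142.12°  ·
  (3,5): δ = 74.05°  ·
  (3,6): δ = 14.22°  ✓
  (4,5): δ = 111.93°  ·
  (4,6): δ = 52.10°  ✓
  (5,6): δ = 120.17°  ·
antipodal pairs: 9

count = 9; pairs: (0,2), (0,3), (0,4), (1,4), (1,5), (2,5), (2,6), (3,6), (4,6)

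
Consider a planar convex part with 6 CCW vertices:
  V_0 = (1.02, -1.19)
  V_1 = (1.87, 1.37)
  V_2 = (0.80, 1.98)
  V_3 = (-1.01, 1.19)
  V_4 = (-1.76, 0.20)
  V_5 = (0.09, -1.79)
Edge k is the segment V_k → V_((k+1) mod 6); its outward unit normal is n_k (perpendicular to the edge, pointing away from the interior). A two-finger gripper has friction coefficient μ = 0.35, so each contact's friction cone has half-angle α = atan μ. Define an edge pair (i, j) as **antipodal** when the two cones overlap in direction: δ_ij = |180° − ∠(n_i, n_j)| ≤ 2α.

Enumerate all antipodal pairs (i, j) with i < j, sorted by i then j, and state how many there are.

α = atan 0.35 = 19.29°;  2α = 38.58°
n_0 = (+0.9491, -0.3151)
n_1 = (+0.4953, +0.8687)
n_2 = (-0.4000, +0.9165)
n_3 = (-0.7971, +0.6039)
n_4 = (-0.7324, -0.6809)
n_5 = (+0.5421, -0.8403)
  (0,1): δ = 101.32°  ·
  (0,2): δ = 48.05°  ·
  (0,3): δ = 18.78°  ✓
  (0,4): δ = 61.28°  ·
  (0,5): δ = 141.20°  ·
  (1,2): δ = 126.73°  ·
  (1,3): δ = 97.46°  ·
  (1,4): δ = 17.40°  ✓
  (1,5): δ = 62.52°  ·
  (2,3): δ = 150.73°  ·
  (2,4): δ = 70.67°  ·
  (2,5): δ = 9.25°  ✓
  (3,4): δ = 99.94°  ·
  (3,5): δ = 20.02°  ✓
  (4,5): δ = 100.08°  ·
antipodal pairs: 4

count = 4; pairs: (0,3), (1,4), (2,5), (3,5)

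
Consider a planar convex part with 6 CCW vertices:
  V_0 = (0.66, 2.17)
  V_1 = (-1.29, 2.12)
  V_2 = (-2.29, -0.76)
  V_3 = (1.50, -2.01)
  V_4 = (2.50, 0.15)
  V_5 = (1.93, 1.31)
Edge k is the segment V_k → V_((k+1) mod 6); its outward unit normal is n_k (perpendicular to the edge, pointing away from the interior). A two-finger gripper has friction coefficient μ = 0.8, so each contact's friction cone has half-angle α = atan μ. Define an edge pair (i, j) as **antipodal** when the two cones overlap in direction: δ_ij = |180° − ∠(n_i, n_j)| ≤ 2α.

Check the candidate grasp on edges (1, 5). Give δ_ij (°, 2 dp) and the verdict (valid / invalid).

δ = 75.04°, valid

α = atan 0.8 = 38.66°;  2α = 77.32°
edge 1: e_1 = (-1.00, -2.88);  n_1 = (-0.9447, +0.3280)
edge 5: e_5 = (-1.27, +0.86);  n_5 = (+0.5607, +0.8280)
∠(n_1, n_5) = 104.96°
δ = |180° − 104.96°| = 75.04°
75.04° ≤ 2α = 77.32°  →  valid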